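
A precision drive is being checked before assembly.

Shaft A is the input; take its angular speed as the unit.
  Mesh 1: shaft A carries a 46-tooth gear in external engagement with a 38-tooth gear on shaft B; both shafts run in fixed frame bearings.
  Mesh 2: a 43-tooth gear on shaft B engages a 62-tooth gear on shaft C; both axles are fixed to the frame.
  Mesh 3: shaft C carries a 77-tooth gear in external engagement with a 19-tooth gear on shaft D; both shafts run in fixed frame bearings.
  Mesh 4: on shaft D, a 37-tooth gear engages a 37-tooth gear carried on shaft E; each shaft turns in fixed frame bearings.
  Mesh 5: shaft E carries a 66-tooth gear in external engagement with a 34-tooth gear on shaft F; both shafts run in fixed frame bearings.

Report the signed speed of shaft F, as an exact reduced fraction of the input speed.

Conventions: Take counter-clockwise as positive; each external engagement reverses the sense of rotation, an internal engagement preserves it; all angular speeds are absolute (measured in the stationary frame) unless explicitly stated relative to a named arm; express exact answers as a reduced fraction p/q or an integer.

5-mesh fixed-axis compound train (all bearings frame-fixed)
mesh 1 [46T→38T]: |ω|/ω_in = 1×46/38 = 23/19, sense flips to −
mesh 2 [43T→62T]: |ω|/ω_in = (23/19)×43/62 = 989/1178, sense flips to +
mesh 3 [77T→19T]: |ω|/ω_in = (989/1178)×77/19 = 76153/22382, sense flips to −
mesh 4 [37T→37T]: |ω|/ω_in = (76153/22382)×37/37 = 76153/22382, sense flips to +
mesh 5 [66T→34T]: |ω|/ω_in = (76153/22382)×66/34 = 2513049/380494, sense flips to −
signed output speed (× input speed) = -2513049/380494

-2513049/380494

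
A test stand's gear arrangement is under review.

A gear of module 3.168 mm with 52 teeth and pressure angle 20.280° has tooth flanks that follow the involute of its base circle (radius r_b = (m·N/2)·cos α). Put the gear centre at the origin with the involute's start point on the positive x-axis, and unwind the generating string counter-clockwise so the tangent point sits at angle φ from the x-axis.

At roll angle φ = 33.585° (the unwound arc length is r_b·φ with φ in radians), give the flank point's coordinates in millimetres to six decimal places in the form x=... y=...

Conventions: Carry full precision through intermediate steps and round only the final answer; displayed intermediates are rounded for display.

topology: single-mesh involute geometry — m = 3.168, N = 52
pitch radius r_p = m·N/2 = 3.168·52/2 = 82.368000
base radius r_b = r_p·cos α = 82.368000·cos 20.280° = 77.262006
roll angle φ = 33.585° = 0.58616883 rad
x = r_b·(cos φ + φ·sin φ) = 89.416798
y = r_b·(sin φ − φ·cos φ) = 5.010912

x=89.416798 y=5.010912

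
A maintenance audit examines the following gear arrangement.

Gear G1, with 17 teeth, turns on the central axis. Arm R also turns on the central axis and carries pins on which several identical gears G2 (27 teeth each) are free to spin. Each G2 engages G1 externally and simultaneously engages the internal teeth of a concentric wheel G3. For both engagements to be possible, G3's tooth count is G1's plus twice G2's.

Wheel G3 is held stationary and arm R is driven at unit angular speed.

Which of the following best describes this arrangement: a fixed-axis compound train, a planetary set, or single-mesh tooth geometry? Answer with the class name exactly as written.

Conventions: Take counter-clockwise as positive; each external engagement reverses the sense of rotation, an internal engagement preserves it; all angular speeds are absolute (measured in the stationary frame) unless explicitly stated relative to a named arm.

planetary set

planetary set (17T centre, 27T on arm, 71T internal) — Willis relation
classification: planetary set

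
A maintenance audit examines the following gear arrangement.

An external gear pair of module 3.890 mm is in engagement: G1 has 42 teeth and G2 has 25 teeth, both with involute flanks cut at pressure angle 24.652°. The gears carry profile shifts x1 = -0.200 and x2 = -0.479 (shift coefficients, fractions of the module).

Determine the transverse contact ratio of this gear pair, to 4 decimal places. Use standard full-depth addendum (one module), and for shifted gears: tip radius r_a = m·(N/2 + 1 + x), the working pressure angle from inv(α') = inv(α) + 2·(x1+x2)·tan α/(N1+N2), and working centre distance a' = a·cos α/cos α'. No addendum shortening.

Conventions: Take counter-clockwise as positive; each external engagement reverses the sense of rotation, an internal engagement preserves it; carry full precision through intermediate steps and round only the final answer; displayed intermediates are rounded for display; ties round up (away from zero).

1.6616

recognized (one external pair, fixed centres): single-mesh tooth geometry, m = 3.890, N1 = 42, N2 = 25
base radii: r_b1 = 74.244604, r_b2 = 44.193217
tip radii: r_a1 = 84.802000, r_a2 = 50.651690
inv(α') = inv(24.652°) + 2·(-0.200-0.479)·tan α/(42+25) = 0.01937347  ⇒  α' = 21.75829°
a' = a·cos α / cos α' = 130.3150·cos 24.652°/cos 21.75829° = 127.523084
action lengths: √(r_a1²−r_b1²) = 40.977042, √(r_a2²−r_b2²) = 24.749814
base pitch p_b = π·m·cos α = 11.106967
CR = (40.977042 + 24.749814 − 127.523084·sin 21.75829°)/11.106967 = 1.661578
contact ratio ≈ 1.6616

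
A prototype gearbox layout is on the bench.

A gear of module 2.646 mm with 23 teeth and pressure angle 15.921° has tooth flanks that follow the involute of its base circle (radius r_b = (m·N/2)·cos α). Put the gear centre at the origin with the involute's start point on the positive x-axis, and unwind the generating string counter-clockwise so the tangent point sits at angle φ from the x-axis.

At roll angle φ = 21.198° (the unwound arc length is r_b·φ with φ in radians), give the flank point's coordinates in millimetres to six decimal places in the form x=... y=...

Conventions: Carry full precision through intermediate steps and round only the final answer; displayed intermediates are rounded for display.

x=31.196452 y=0.487236

recognized (one wheel, involute flank): single-mesh tooth geometry, m = 2.646, N = 23
pitch radius r_p = m·N/2 = 2.646·23/2 = 30.429000
base radius r_b = r_p·cos α = 30.429000·cos 15.921° = 29.261769
roll angle φ = 21.198° = 0.36997489 rad
x = r_b·(cos φ + φ·sin φ) = 31.196452
y = r_b·(sin φ − φ·cos φ) = 0.487236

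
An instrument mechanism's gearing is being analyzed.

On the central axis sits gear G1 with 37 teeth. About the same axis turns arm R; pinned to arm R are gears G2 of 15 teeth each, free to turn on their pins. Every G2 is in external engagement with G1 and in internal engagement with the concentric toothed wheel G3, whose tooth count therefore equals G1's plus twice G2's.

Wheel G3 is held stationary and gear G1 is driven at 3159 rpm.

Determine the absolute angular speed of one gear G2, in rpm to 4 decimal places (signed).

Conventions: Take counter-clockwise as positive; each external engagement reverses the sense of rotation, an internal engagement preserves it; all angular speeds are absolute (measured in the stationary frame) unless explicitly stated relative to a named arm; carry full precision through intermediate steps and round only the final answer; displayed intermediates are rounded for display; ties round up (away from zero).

planetary set (37T centre, 15T on arm, 67T internal) — Willis relation
normalise by the input: solve with ω_sun = 1, then scale by 3159 rpm
ring teeth: 37 + 2·15 = 67
37(ω_sun−ω_arm) = −67(ω_ring−ω_arm),  ω_ring = 0, ω_sun = 1
37(1−ω_arm) = −67(0−ω_arm)  ⇒  104·ω_arm = 37  ⇒  ω_arm = 37/104
sun–planet mesh: 37·(1−37/104) = −15·(ω_p−ω_arm)  ⇒  ω_p−ω_arm = -2479/1560
ω_p = 37/104 − 2479/1560 = -37/30
scale: ω_p = -37/30 × 3159 rpm = -3896.1000 rpm

-3896.1000 rpm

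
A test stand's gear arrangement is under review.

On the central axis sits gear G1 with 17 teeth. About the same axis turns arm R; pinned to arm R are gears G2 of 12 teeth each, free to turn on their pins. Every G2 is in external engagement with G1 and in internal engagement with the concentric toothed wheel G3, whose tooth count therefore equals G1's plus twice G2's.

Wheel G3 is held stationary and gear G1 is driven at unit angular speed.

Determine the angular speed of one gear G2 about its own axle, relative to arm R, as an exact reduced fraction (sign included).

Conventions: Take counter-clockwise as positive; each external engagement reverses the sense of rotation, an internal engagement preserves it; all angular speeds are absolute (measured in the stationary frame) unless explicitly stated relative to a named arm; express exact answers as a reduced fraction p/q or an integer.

-697/696

topology: planetary set — G1 17T / G2 12T / G3 41T, arm = carrier (Willis)
ring teeth: 17 + 2·12 = 41
17(ω_sun−ω_arm) = −41(ω_ring−ω_arm),  ω_ring = 0, ω_sun = 1
17(1−ω_arm) = −41(0−ω_arm)  ⇒  58·ω_arm = 17  ⇒  ω_arm = 17/58
sun–planet mesh: 17·(1−17/58) = −12·(ω_p−ω_arm)  ⇒  ω_p−ω_arm = -697/696
exact speed ratio = -697/696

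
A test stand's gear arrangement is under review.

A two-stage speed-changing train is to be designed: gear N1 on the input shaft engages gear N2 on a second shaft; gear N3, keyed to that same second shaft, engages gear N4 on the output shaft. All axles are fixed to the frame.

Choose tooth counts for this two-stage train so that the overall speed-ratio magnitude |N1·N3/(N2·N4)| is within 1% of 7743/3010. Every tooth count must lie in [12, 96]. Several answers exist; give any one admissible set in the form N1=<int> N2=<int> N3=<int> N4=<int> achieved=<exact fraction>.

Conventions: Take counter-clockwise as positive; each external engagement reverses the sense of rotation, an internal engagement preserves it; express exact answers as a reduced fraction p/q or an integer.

N1=87 N2=35 N3=89 N4=86 achieved=7743/3010

design class (target 7743/3010): fixed-axis compound train
target = 7743/3010 in lowest terms: an exact hit needs N1·N3 = k·7743 and N2·N4 = k·3010 for one integer k, every count in [12, 96]; additionally prefer no 1:1 stage (N1 ≠ N2, N3 ≠ N4)
k = 1: N1·N3 = 7743 = 87·89, N2·N4 = 3010 = 35·86
achieved = 87·89/(35·86) = 7743/3010; |achieved − target| = 0 ≤ 7743/301000 ✓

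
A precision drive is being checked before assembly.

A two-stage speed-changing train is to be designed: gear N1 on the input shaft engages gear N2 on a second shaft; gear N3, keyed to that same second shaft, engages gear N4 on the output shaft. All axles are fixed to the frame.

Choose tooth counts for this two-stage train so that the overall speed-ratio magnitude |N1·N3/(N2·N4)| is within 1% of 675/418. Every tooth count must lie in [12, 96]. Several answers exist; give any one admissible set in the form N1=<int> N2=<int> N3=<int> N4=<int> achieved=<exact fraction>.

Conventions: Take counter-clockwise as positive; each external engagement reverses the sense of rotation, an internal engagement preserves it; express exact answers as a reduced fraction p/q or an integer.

class = fixed-axis compound train [2-stage, 675/418 wanted]
target = 675/418 in lowest terms: an exact hit needs N1·N3 = k·675 and N2·N4 = k·418 for one integer k, every count in [12, 96]; additionally prefer no 1:1 stage (N1 ≠ N2, N3 ≠ N4)
k = 1: N1·N3 = 675 = 15·45, N2·N4 = 418 = 19·22
achieved = 15·45/(19·22) = 675/418; |achieved − target| = 0 ≤ 27/1672 ✓

N1=15 N2=19 N3=45 N4=22 achieved=675/418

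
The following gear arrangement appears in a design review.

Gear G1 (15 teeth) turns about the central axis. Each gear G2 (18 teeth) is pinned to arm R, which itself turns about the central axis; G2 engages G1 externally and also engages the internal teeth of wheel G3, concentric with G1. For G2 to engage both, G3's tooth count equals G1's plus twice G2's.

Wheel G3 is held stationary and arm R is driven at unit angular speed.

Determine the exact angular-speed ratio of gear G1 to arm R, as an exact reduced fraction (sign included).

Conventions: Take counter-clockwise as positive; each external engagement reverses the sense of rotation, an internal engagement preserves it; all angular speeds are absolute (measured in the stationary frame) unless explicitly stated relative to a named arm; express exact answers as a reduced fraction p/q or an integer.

22/5

topology: planetary set — G1 15T / G2 18T / G3 51T, arm = carrier (Willis)
ring teeth: 15 + 2·18 = 51
15(ω_sun−ω_arm) = −51(ω_ring−ω_arm),  ω_ring = 0, ω_arm = 1
ω_sun = 1 − (51/15)(0−1) = 22/5
ω_out/ω_in = 22/5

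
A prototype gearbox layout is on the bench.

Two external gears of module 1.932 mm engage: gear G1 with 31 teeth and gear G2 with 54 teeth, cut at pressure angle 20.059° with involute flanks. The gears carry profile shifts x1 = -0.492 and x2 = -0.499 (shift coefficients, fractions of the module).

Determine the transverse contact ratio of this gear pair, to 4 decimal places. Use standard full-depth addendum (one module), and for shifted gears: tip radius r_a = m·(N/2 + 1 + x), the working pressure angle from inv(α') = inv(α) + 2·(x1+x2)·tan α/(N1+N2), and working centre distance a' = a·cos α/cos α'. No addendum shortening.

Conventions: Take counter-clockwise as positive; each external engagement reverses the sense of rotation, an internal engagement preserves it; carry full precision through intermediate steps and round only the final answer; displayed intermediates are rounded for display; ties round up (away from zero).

2.1583

topology: single-mesh involute geometry — m = 1.932, 31T/54T pair
base radii: r_b1 = 28.129474, r_b2 = 48.999728
tip radii: r_a1 = 30.927456, r_a2 = 53.131932
inv(α') = inv(20.059°) + 2·(-0.492-0.499)·tan α/(31+54) = 0.00652710  ⇒  α' = 15.29497°
a' = a·cos α / cos α' = 82.1100·cos 20.059°/cos 15.29497° = 79.961389
action lengths: √(r_a1²−r_b1²) = 12.854581, √(r_a2²−r_b2²) = 20.543341
base pitch p_b = π·m·cos α = 5.701377
CR = (12.854581 + 20.543341 − 79.961389·sin 15.29497°)/5.701377 = 2.158256
contact ratio ≈ 2.1583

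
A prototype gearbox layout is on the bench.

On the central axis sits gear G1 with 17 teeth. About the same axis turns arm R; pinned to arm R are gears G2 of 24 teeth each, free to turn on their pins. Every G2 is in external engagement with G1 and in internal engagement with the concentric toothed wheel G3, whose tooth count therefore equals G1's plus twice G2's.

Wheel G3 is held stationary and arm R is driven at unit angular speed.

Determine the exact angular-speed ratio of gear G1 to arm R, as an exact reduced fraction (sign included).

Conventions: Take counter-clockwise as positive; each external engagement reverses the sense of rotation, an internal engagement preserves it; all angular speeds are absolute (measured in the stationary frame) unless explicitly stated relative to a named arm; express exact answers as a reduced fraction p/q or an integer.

82/17

recognized (axles ride arm R): planetary set, 17/24/65 teeth
ring teeth: 17 + 2·24 = 65
17(ω_sun−ω_arm) = −65(ω_ring−ω_arm),  ω_ring = 0, ω_arm = 1
ω_sun = 1 − (65/17)(0−1) = 82/17
ω_out/ω_in = 82/17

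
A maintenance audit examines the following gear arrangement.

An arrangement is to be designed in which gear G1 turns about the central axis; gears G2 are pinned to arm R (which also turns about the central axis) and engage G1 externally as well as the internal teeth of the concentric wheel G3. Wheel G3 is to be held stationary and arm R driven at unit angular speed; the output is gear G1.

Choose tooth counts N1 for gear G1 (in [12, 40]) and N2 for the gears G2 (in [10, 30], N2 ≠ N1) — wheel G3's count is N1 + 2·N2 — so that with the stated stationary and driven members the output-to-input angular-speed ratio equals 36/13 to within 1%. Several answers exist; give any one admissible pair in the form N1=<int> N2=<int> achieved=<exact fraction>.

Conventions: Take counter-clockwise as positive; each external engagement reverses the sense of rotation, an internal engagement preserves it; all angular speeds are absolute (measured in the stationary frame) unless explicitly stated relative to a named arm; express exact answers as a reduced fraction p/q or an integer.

topology: planetary set — design target 36/13, arm = carrier (Willis)
Willis with ω_ring = 0: ω_sun/ω_arm = (N1+N3)/N1; set equal to 36/13  ⇒  N3/N1 = 36/13 − 1 = 23/13
N3 = N1 + 2·N2  ⇒  N2/N1 = (N3/N1 − 1)/2 = (23/13 − 1)/2 = 5/13
smallest multiple with N1 ≥ 12 and N2 ≥ 10: k = 2  ⇒  N1 = 2·13 = 26, N2 = 2·5 = 10 (N1 ≤ 40, N2 ≤ 30, N2 ≠ N1 ✓), N3 = 26 + 2·10 = 46
check: (N1+N3)/N1 with N1 = 26, N3 = 46 gives 36/13; |achieved − target| = 0 ≤ 9/325 ✓

N1=26 N2=10 achieved=36/13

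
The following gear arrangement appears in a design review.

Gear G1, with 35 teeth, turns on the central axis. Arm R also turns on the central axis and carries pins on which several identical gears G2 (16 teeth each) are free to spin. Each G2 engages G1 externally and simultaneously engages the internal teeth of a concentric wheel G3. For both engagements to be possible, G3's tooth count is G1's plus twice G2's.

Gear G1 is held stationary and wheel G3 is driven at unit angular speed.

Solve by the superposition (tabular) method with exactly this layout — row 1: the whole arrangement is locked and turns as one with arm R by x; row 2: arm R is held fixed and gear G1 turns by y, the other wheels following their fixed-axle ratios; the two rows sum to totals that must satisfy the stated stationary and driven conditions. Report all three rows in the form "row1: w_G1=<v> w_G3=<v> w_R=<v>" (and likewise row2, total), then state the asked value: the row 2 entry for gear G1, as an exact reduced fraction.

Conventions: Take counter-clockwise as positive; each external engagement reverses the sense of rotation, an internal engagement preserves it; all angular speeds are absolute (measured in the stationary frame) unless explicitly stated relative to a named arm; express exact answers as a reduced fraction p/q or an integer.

row1: w_G1=67/102 w_G3=67/102 w_R=67/102
row2: w_G1=-67/102 w_G3=35/102 w_R=0
total: w_G1=0 w_G3=1 w_R=67/102
asked value: -67/102

class = planetary set [G3 = 35+2·16 = 67; Willis about the carrier]
row 1 (train locked, turned with arm): all members turn x
row 2: sun turns y, ring = −(35/67)·y, arm 0
boundary: total ω_sun = x + y = 0 and total ω_ring = x − (35/67)·y = 1  ⇒  y = -67/102, x = 67/102
row 2 ring = −(35/67)·(-67/102) = 35/102
totals (row 1 + row 2): sun 67/102 + (-67/102) = 0, ring 67/102 + 35/102 = 1, arm 67/102 + 0 = 67/102
asked cell (row2, sun) = -67/102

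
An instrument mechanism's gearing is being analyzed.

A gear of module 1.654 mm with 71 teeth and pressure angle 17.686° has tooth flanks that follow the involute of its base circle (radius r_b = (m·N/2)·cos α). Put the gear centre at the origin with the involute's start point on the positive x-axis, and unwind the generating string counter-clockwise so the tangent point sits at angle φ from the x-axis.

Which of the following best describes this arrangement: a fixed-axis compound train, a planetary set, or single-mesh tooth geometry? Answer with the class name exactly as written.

single-mesh tooth geometry

single-mesh involute tooth geometry (71T wheel at module 1.654)
classification: single-mesh tooth geometry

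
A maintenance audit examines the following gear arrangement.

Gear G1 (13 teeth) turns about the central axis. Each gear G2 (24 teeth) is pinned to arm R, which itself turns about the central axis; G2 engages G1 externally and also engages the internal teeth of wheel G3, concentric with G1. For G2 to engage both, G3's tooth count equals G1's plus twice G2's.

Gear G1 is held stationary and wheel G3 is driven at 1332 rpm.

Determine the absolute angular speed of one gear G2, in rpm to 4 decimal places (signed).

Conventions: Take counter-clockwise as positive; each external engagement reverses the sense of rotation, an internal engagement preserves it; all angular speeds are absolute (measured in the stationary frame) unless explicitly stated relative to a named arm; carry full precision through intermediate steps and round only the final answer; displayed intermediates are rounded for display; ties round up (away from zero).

+1692.7500 rpm

class = planetary set [G3 = 13+2·24 = 61; Willis about the carrier]
normalise by the input: solve with ω_ring = 1, then scale by 1332 rpm
ring teeth: 13 + 2·24 = 61
13(ω_sun−ω_arm) = −61(ω_ring−ω_arm),  ω_sun = 0, ω_ring = 1
13(0−ω_arm) = −61(1−ω_arm)  ⇒  74·ω_arm = 61  ⇒  ω_arm = 61/74
sun–planet mesh: 13·(0−61/74) = −24·(ω_p−ω_arm)  ⇒  ω_p−ω_arm = 793/1776
ω_p = 61/74 + 793/1776 = 61/48
scale: ω_p = 61/48 × 1332 rpm = +1692.7500 rpm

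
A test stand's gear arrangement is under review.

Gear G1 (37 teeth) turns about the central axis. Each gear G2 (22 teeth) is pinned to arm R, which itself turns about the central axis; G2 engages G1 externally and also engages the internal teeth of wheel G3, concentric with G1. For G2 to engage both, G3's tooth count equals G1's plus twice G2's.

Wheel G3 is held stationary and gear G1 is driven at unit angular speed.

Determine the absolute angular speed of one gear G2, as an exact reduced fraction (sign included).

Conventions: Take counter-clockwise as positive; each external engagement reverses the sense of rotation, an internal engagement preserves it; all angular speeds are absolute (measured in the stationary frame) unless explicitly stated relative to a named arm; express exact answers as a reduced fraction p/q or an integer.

-37/44

class = planetary set [G3 = 37+2·22 = 81; Willis about the carrier]
ring teeth: 37 + 2·22 = 81
37(ω_sun−ω_arm) = −81(ω_ring−ω_arm),  ω_ring = 0, ω_sun = 1
37(1−ω_arm) = −81(0−ω_arm)  ⇒  118·ω_arm = 37  ⇒  ω_arm = 37/118
sun–planet mesh: 37·(1−37/118) = −22·(ω_p−ω_arm)  ⇒  ω_p−ω_arm = -2997/2596
ω_p = 37/118 − 2997/2596 = -37/44
exact speed ratio = -37/44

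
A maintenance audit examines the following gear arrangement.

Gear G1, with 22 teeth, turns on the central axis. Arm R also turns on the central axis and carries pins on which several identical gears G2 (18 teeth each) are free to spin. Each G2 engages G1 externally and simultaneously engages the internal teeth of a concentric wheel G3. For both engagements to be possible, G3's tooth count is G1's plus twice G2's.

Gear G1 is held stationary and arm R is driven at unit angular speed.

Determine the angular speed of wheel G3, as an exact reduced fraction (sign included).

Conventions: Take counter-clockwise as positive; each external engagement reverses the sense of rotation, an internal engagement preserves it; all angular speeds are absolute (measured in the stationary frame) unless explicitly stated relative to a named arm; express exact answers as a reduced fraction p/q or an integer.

40/29

recognized (axles ride arm R): planetary set, 22/18/58 teeth
ring teeth: 22 + 2·18 = 58
22(ω_sun−ω_arm) = −58(ω_ring−ω_arm),  ω_sun = 0, ω_arm = 1
ω_ring = 1 − (22/58)(0−1) = 40/29
exact speed ratio = 40/29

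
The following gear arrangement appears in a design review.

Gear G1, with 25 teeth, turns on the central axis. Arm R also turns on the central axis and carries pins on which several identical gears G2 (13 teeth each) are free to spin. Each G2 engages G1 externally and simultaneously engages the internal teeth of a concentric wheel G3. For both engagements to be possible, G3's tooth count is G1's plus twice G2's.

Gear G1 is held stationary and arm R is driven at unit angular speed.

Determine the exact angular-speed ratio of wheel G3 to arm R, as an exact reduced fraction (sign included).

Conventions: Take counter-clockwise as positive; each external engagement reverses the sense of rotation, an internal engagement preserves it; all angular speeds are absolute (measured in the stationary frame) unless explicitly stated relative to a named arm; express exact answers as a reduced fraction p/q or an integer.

76/51

topology: planetary set — G1 25T / G2 13T / G3 51T, arm = carrier (Willis)
ring teeth: 25 + 2·13 = 51
25(ω_sun−ω_arm) = −51(ω_ring−ω_arm),  ω_sun = 0, ω_arm = 1
ω_ring = 1 − (25/51)(0−1) = 76/51
ω_out/ω_in = 76/51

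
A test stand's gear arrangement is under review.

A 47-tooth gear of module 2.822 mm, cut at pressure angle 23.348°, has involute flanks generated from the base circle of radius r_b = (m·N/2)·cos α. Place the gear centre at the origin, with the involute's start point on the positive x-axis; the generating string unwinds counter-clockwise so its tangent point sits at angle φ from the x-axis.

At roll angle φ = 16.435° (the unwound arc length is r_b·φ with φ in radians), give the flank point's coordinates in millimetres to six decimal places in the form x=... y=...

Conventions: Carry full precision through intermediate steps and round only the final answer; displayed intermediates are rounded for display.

x=63.340196 y=0.475077

single-mesh involute tooth geometry (47T wheel at module 2.822)
pitch radius r_p = m·N/2 = 2.822·47/2 = 66.317000
base radius r_b = r_p·cos α = 66.317000·cos 23.348° = 60.886612
roll angle φ = 16.435° = 0.28684486 rad
x = r_b·(cos φ + φ·sin φ) = 63.340196
y = r_b·(sin φ − φ·cos φ) = 0.475077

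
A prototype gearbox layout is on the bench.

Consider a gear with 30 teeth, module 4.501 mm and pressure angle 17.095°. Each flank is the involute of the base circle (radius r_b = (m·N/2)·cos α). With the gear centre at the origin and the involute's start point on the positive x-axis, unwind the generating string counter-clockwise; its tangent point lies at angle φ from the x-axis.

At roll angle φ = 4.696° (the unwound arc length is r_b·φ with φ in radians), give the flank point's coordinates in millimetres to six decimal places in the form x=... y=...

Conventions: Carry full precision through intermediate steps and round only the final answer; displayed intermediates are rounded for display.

recognized (one wheel, involute flank): single-mesh tooth geometry, m = 4.501, N = 30
pitch radius r_p = m·N/2 = 4.501·30/2 = 67.515000
base radius r_b = r_p·cos α = 67.515000·cos 17.095° = 64.532098
roll angle φ = 4.696° = 0.08196066 rad
x = r_b·(cos φ + φ·sin φ) = 64.748483
y = r_b·(sin φ − φ·cos φ) = 0.011835

x=64.748483 y=0.011835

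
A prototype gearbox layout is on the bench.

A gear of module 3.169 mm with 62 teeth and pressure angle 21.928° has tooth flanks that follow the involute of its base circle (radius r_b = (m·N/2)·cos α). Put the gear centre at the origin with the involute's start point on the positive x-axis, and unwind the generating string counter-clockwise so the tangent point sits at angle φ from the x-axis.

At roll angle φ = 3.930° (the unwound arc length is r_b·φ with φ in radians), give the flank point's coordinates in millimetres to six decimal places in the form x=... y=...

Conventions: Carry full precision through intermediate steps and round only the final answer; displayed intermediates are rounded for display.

x=91.345914 y=0.009798

recognized (one wheel, involute flank): single-mesh tooth geometry, m = 3.169, N = 62
pitch radius r_p = m·N/2 = 3.169·62/2 = 98.239000
base radius r_b = r_p·cos α = 98.239000·cos 21.928° = 91.131788
roll angle φ = 3.930° = 0.06859144 rad
x = r_b·(cos φ + φ·sin φ) = 91.345914
y = r_b·(sin φ − φ·cos φ) = 0.009798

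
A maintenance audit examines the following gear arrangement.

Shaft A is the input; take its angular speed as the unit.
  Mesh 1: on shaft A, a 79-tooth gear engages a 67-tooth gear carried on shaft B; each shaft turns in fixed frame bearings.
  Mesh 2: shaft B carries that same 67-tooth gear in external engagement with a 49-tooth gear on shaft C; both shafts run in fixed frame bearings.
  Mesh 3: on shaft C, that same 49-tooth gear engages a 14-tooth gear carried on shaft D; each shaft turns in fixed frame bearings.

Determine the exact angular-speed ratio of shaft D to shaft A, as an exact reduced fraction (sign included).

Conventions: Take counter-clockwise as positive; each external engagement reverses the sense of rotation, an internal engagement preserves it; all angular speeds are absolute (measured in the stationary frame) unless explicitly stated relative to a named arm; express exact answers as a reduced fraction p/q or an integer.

-79/14

class = fixed-axis compound train [3 meshes; 3 ratios multiply, 3 sense flips]
mesh 1 [79T→67T]: running ratio 79/67, sense −
mesh 2 [67T→49T]: running ratio 79/49, sense +
mesh 3 [49T→14T]: running ratio 79/14, sense −
ω_out/ω_in = -79/14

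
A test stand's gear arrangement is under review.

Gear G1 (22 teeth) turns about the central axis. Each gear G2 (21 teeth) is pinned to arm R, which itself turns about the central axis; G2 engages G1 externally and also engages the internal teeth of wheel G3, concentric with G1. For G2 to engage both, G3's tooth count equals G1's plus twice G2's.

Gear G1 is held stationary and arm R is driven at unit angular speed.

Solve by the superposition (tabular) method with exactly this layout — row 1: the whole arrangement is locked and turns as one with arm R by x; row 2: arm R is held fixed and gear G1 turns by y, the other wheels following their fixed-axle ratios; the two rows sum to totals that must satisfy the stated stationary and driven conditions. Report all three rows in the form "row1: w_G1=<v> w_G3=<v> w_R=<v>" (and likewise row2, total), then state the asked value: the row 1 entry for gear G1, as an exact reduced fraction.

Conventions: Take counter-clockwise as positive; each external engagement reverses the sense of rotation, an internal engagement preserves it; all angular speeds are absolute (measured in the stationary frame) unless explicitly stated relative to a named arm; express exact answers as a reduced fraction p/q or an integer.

class = planetary set [G3 = 22+2·21 = 64; Willis about the carrier]
row 1 (train locked, turned with arm): all members turn x
row 2 — arm fixed, fixed-axis ratios: sun y, ring −(22/64)·y, arm 0
boundary: total ω_sun = x + y = 0 and total ω_arm = x = 1  ⇒  y = -1, x = 1
row 2 ring = −(22/64)·(-1) = 11/32
totals (row 1 + row 2): sun 1 + (-1) = 0, ring 1 + 11/32 = 43/32, arm 1 + 0 = 1
asked cell (row1, sun) = 1

row1: w_G1=1 w_G3=1 w_R=1
row2: w_G1=-1 w_G3=11/32 w_R=0
total: w_G1=0 w_G3=43/32 w_R=1
asked value: 1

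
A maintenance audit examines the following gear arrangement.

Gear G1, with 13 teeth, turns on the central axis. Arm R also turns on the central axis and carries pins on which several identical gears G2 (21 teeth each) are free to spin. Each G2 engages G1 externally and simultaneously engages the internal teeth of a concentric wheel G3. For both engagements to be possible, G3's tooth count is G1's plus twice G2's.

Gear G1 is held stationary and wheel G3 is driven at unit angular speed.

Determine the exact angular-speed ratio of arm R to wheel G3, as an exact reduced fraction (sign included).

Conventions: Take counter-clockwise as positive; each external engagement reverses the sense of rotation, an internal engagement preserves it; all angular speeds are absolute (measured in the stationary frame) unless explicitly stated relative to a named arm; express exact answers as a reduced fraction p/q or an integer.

topology: planetary set — G1 13T / G2 21T / G3 55T, arm = carrier (Willis)
ring teeth: 13 + 2·21 = 55
13(ω_sun−ω_arm) = −55(ω_ring−ω_arm),  ω_sun = 0, ω_ring = 1
13(0−ω_arm) = −55(1−ω_arm)  ⇒  68·ω_arm = 55  ⇒  ω_arm = 55/68
ω_out/ω_in = 55/68

55/68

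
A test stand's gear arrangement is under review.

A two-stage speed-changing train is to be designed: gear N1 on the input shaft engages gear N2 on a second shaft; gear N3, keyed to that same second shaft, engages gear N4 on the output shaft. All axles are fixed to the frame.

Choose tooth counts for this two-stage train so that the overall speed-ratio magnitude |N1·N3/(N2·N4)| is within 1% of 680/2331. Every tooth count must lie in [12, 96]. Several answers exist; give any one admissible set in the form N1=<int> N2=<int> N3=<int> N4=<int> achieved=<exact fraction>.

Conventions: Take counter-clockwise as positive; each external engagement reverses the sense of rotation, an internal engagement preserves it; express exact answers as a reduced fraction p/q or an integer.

topology: fixed-axis compound train — 2 stages, target 680/2331
target = 680/2331 in lowest terms: an exact hit needs N1·N3 = k·680 and N2·N4 = k·2331 for one integer k, every count in [12, 96]; additionally prefer no 1:1 stage (N1 ≠ N2, N3 ≠ N4)
k = 1: N1·N3 = 680 = 17·40, N2·N4 = 2331 = 37·63
achieved = 17·40/(37·63) = 680/2331; |achieved − target| = 0 ≤ 34/11655 ✓

N1=17 N2=37 N3=40 N4=63 achieved=680/2331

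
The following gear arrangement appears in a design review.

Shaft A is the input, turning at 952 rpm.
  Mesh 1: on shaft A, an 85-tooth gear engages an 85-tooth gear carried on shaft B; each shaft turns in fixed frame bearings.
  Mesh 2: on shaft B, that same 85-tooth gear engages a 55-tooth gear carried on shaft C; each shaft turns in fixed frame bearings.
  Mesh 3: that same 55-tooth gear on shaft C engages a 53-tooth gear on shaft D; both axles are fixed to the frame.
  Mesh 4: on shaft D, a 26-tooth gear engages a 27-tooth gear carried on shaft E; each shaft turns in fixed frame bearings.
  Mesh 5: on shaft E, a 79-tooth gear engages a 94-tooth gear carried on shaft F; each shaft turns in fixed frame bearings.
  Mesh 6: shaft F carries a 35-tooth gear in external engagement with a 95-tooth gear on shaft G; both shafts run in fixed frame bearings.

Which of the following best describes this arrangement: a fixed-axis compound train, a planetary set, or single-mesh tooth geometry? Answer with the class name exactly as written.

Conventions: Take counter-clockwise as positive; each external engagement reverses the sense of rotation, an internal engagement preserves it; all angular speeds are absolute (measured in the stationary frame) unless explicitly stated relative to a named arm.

fixed-axis compound train

class = fixed-axis compound train [6 meshes; 6 ratios multiply, 6 sense flips]
classification: fixed-axis compound train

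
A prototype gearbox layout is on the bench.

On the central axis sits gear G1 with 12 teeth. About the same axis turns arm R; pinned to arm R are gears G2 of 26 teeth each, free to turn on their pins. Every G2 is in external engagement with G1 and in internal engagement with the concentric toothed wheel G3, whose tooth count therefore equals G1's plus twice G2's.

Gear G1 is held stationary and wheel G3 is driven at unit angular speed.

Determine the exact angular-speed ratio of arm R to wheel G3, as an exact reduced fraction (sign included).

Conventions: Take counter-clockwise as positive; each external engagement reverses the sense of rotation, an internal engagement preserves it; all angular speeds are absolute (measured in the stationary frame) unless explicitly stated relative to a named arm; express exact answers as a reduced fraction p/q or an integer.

16/19

planetary set (12T centre, 26T on arm, 64T internal) — Willis relation
ring teeth: 12 + 2·26 = 64
12(ω_sun−ω_arm) = −64(ω_ring−ω_arm),  ω_sun = 0, ω_ring = 1
12(0−ω_arm) = −64(1−ω_arm)  ⇒  76·ω_arm = 64  ⇒  ω_arm = 16/19
ω_out/ω_in = 16/19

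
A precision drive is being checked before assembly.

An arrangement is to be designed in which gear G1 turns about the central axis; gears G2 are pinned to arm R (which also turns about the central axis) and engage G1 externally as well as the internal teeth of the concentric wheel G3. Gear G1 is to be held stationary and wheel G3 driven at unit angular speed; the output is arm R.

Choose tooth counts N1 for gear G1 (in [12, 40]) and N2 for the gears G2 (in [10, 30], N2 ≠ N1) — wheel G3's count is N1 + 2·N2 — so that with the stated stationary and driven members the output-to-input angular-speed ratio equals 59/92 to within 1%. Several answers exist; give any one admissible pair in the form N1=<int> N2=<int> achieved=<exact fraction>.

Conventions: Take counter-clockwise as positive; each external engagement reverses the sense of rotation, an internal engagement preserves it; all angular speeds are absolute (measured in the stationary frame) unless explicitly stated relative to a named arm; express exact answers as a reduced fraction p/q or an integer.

topology: planetary set — design target 59/92, arm = carrier (Willis)
Willis with ω_sun = 0: ω_arm/ω_ring = N3/(N1+N3); set equal to 59/92  ⇒  N3/N1 = (59/92)/(1 − 59/92) = 59/33
N3 = N1 + 2·N2  ⇒  N2/N1 = (N3/N1 − 1)/2 = (59/33 − 1)/2 = 13/33
smallest multiple with N1 ≥ 12 and N2 ≥ 10: k = 1  ⇒  N1 = 1·33 = 33, N2 = 1·13 = 13 (N1 ≤ 40, N2 ≤ 30, N2 ≠ N1 ✓), N3 = 33 + 2·13 = 59
check: N3/(N1+N3) with N1 = 33, N3 = 59 gives 59/92; |achieved − target| = 0 ≤ 59/9200 ✓

N1=33 N2=13 achieved=59/92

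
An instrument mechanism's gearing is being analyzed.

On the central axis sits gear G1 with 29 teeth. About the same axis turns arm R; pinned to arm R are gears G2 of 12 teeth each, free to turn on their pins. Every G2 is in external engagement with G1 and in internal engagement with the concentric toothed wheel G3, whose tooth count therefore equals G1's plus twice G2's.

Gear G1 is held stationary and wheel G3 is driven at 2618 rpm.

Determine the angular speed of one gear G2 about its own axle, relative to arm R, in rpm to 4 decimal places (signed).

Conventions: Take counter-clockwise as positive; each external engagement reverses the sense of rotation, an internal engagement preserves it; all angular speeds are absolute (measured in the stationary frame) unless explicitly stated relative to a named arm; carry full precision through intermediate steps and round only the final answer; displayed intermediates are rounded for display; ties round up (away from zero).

class = planetary set [G3 = 29+2·12 = 53; Willis about the carrier]
normalise by the input: solve with ω_ring = 1, then scale by 2618 rpm
ring teeth: 29 + 2·12 = 53
29(ω_sun−ω_arm) = −53(ω_ring−ω_arm),  ω_sun = 0, ω_ring = 1
29(0−ω_arm) = −53(1−ω_arm)  ⇒  82·ω_arm = 53  ⇒  ω_arm = 53/82
sun–planet mesh: 29·(0−53/82) = −12·(ω_p−ω_arm)  ⇒  ω_p−ω_arm = 1537/984
scale: ω_p−ω_arm = 1537/984 × 2618 rpm = +4089.2947 rpm

+4089.2947 rpm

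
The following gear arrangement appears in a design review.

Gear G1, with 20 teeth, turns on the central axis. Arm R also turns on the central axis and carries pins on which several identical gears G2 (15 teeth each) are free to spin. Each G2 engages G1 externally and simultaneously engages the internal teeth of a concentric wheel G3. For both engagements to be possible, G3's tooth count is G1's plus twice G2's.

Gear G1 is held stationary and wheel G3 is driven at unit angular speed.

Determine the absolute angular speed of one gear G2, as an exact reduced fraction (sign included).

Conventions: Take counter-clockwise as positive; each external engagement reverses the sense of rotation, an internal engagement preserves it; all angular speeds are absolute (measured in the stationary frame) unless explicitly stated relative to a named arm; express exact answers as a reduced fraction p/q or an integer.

topology: planetary set — G1 20T / G2 15T / G3 50T, arm = carrier (Willis)
ring teeth: 20 + 2·15 = 50
20(ω_sun−ω_arm) = −50(ω_ring−ω_arm),  ω_sun = 0, ω_ring = 1
20(0−ω_arm) = −50(1−ω_arm)  ⇒  70·ω_arm = 50  ⇒  ω_arm = 5/7
sun–planet mesh: 20·(0−5/7) = −15·(ω_p−ω_arm)  ⇒  ω_p−ω_arm = 20/21
ω_p = 5/7 + 20/21 = 5/3
exact speed ratio = 5/3

5/3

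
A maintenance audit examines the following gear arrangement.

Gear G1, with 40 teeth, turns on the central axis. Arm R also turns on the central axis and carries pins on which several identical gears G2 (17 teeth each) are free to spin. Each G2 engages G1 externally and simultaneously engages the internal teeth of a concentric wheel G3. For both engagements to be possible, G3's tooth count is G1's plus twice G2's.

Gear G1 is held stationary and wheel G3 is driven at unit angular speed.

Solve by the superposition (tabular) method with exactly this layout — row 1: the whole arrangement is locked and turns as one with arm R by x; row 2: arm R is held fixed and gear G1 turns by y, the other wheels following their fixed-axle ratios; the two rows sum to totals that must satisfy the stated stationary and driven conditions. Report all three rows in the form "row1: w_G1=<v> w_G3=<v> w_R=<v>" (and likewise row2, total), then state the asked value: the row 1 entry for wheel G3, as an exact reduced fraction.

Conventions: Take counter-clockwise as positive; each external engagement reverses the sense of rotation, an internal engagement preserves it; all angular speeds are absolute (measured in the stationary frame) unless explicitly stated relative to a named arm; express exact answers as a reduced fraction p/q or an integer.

recognized (axles ride arm R): planetary set, 40/17/74 teeth
row 1 (train locked, turned with arm): all members turn x
superposition row 2 [arm held]: sun y, ring −(40/74)·y, arm 0
boundary: total ω_sun = x + y = 0 and total ω_ring = x − (40/74)·y = 1  ⇒  y = -37/57, x = 37/57
row 2 ring = −(40/74)·(-37/57) = 20/57
totals (row 1 + row 2): sun 37/57 + (-37/57) = 0, ring 37/57 + 20/57 = 1, arm 37/57 + 0 = 37/57
asked cell (row1, ring) = 37/57

row1: w_G1=37/57 w_G3=37/57 w_R=37/57
row2: w_G1=-37/57 w_G3=20/57 w_R=0
total: w_G1=0 w_G3=1 w_R=37/57
asked value: 37/57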